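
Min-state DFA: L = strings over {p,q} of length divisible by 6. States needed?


Track length mod 6: states 0..5, accept at 0
Minimal DFA: 6 states


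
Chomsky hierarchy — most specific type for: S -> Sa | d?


Left-linear: every RHS is a terminal or one nonterminal followed by a terminal
Classification: Type 3 (Regular)


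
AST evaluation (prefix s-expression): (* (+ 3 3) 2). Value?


Evaluate inner: (+ 3 3) = 6
Evaluate root: (* 6 2) = 12
Result: 12


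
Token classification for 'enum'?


Pattern: reserved word
Type: KEYWORD


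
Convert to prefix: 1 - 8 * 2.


'*' binds tighter: tree is (- 1 (* 8 2))
Prefix: - 1 * 8 2


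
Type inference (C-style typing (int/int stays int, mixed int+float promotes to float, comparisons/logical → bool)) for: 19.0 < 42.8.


Operand types: float < float
Rule: comparison yields bool
Result type: bool


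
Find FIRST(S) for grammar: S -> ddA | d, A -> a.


Per alternative of S: FIRST(ddA) = {d}; FIRST(d) = {d}
FIRST(S) = {d}


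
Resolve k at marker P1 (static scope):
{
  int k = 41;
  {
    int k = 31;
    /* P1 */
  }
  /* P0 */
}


k declared in the same block as P1
k = 31


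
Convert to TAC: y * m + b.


Break into single-operator statements:
t1 = y * m
t2 = t1 + b


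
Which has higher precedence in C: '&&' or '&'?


'&' is bitwise AND (level 5); '&&' is logical AND (level 2)
Higher level binds tighter
'&' has higher precedence than '&&'


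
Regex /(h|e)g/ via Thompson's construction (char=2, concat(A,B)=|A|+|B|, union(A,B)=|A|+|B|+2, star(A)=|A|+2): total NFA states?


Syntax tree has 3 char leaf(s), 1 union(s), 0 star(s)
chars contribute 3×2 = 6; each union adds +2; each star adds +2
Total: 6 + 2 + 0 = 8 states


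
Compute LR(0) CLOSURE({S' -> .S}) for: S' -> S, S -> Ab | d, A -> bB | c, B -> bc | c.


Start: S' -> .S
For each item with dot before a nonterminal B, add B -> .γ for every B-production
Closure: [S' -> .S, S -> .Ab, S -> .d, A -> .bB, A -> .c]


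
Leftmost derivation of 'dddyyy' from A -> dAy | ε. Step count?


Derivation: A => dAy => ddAyy => dddAyyy => dddyyy
Steps: 4


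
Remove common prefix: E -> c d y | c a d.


Common prefix: 'c'
Factored: E -> c E', E' -> d y | a d


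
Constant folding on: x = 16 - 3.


16 - 3 = 13 at compile time
Optimized: x = 13


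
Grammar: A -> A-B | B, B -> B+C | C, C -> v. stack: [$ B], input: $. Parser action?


lookahead ∉ {+} so B won't extend; reduce A -> B
Action: reduce (A -> B)


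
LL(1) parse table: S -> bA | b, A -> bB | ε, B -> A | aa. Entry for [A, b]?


For [A, b]: 'b' ∈ FIRST(bB)
Entry: A -> bB


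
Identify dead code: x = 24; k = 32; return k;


x is assigned but never read
Dead: 'x = 24'


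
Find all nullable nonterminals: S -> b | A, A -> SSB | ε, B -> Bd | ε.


A nonterminal is nullable iff some alternative derives ε (directly, or every symbol in it is nullable)
Nullable: {A, B, S}


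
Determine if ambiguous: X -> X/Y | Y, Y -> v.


precedence layered via separate nonterminal Y: deterministic
Unambiguous


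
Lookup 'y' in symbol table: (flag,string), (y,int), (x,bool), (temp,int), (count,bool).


Lookup 'y' → type int


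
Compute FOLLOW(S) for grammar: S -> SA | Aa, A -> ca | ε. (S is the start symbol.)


$ ∈ FOLLOW(S). For each A -> αBβ: add FIRST(β)\{ε} to FOLLOW(B); if β nullable, add FOLLOW(A).
FOLLOW(S) = {$, c}


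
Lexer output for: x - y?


Scan left to right, longest-match per lexeme
Tokens: ID(x), OP(-), ID(y)


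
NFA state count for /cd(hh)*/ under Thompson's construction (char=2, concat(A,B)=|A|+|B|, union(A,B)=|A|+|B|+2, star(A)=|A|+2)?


Syntax tree has 4 char leaf(s), 0 union(s), 1 star(s)
chars contribute 4×2 = 8; each union adds +2; each star adds +2
Total: 8 + 0 + 2 = 10 states


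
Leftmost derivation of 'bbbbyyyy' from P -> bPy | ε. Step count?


Derivation: P => bPy => bbPyy => bbbPyyy => bbbbPyyyy => bbbbyyyy
Steps: 5


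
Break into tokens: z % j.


Scan left to right, longest-match per lexeme
Tokens: ID(z), OP(%), ID(j)


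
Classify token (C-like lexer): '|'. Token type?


Pattern: operator symbol
Type: OPERATOR


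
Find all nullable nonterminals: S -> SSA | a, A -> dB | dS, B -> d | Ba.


A nonterminal is nullable iff some alternative derives ε (directly, or every symbol in it is nullable)
Nullable: {}


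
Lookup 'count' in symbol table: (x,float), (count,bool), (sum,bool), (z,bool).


Lookup 'count' → type bool


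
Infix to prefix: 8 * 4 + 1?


left-to-right (same/higher precedence on left): tree is (+ (* 8 4) 1)
Prefix: + * 8 4 1


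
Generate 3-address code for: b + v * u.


Break into single-operator statements:
t1 = v * u
t2 = b + t1


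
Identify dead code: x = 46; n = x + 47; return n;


x is read by n's definition; n is returned
No dead code


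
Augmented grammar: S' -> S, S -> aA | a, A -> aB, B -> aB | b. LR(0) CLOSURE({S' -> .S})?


Start: S' -> .S
For each item with dot before a nonterminal B, add B -> .γ for every B-production
Closure: [S' -> .S, S -> .aA, S -> .a]


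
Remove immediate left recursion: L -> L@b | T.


Left-recursive alternatives: L@b; non-recursive: T
Introduce L': L -> TL', L' -> @bL' | ε


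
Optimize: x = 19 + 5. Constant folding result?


19 + 5 = 24 at compile time
Optimized: x = 24


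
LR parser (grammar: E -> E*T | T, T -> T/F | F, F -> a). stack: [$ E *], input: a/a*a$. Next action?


no handle ('E*' is not any RHS); shift 'a'
Action: shift


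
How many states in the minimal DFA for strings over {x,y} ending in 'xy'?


Track the longest suffix of input matching a prefix of 'xy': 3 classes (prefixes of length 0..2)
Minimal DFA: 3 states


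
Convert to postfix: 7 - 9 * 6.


* has higher precedence, evaluate 9*6 first
Postfix: 7 9 6 * -


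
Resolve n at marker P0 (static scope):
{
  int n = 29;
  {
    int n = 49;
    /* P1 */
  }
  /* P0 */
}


n declared in the same block as P0
n = 29


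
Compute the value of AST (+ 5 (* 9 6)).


Evaluate inner: (* 9 6) = 54
Evaluate root: (+ 5 54) = 59
Result: 59


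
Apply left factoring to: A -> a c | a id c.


Common prefix: 'a'
Factored: A -> a A', A' -> c | id c


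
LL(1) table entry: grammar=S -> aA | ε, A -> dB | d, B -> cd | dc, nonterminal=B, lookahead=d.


For [B, d]: 'd' ∈ FIRST(dc)
Entry: B -> dc


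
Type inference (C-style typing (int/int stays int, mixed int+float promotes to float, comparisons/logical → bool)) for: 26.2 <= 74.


Operand types: float <= int
Rule: comparison yields bool
Result type: bool


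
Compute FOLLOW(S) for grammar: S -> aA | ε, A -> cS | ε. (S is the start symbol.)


$ ∈ FOLLOW(S). For each A -> αBβ: add FIRST(β)\{ε} to FOLLOW(B); if β nullable, add FOLLOW(A).
FOLLOW(S) = {$}


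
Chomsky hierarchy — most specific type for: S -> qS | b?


Right-linear: every RHS is a terminal or a terminal followed by one nonterminal
Classification: Type 3 (Regular)


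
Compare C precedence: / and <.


'/' is multiplicative (level 10); '<' is relational (level 7)
Higher level binds tighter
'/' has higher precedence than '<'


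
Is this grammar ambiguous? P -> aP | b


right-linear, alternatives start with distinct terminals 'a' vs 'b': unique leftmost derivation
Unambiguous


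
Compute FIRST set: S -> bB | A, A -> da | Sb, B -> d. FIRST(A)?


Per alternative of A: FIRST(da) = {d}; FIRST(Sb) = {b, d}
FIRST(A) = {b, d}


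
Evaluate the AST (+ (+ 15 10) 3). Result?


Evaluate inner: (+ 15 10) = 25
Evaluate root: (+ 25 3) = 28
Result: 28


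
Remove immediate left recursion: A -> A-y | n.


Left-recursive alternatives: A-y; non-recursive: n
Introduce A': A -> nA', A' -> -yA' | ε


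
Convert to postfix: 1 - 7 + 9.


Left to right (same or higher precedence on left)
Postfix: 1 7 - 9 +


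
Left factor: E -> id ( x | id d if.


Common prefix: 'id'
Factored: E -> id E', E' -> ( x | d if


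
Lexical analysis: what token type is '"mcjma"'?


Pattern: double-quoted sequence
Type: STRING_LITERAL


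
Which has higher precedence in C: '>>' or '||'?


'>>' is shift (level 8); '||' is logical OR (level 1)
Higher level binds tighter
'>>' has higher precedence than '||'


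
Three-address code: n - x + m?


Break into single-operator statements:
t1 = n - x
t2 = t1 + m


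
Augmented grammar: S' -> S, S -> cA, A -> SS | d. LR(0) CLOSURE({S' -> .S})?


Start: S' -> .S
For each item with dot before a nonterminal B, add B -> .γ for every B-production
Closure: [S' -> .S, S -> .cA]


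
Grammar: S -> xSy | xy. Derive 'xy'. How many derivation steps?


Derivation: S => xy
Steps: 1


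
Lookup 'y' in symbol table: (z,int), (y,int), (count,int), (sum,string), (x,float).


Lookup 'y' → type int


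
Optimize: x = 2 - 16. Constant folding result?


2 - 16 = -14 at compile time
Optimized: x = -14


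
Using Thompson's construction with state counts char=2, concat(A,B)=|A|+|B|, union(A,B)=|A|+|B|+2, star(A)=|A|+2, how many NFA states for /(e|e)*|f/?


Syntax tree has 3 char leaf(s), 2 union(s), 1 star(s)
chars contribute 3×2 = 6; each union adds +2; each star adds +2
Total: 6 + 4 + 2 = 12 states


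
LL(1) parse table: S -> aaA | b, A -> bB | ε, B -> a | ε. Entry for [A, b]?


For [A, b]: 'b' ∈ FIRST(bB)
Entry: A -> bB


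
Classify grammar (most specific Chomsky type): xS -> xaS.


LHS has context (more than one symbol) and |LHS| ≤ |RHS|
Classification: Type 1 (Context-Sensitive)


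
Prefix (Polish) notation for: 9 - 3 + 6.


left-to-right (same/higher precedence on left): tree is (+ (- 9 3) 6)
Prefix: + - 9 3 6


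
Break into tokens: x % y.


Scan left to right, longest-match per lexeme
Tokens: ID(x), OP(%), ID(y)


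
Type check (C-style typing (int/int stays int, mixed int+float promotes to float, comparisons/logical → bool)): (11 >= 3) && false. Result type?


Operand types: bool && bool
Rule: logical operators take bool operands and yield bool
Result type: bool


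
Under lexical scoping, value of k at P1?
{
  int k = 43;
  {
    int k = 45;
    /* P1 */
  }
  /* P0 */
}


k declared in the same block as P1
k = 45


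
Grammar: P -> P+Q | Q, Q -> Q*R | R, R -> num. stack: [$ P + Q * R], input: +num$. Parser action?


handle 'Q*R' on top
Action: reduce (Q -> Q*R)


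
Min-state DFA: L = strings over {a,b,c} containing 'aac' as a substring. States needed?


KMP-style automaton: 3 progress states + 1 absorbing accept = 4
Minimal DFA: 4 states


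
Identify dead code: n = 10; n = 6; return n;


first assignment to n is overwritten before any read
Dead: 'n = 10'


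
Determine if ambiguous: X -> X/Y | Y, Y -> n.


precedence layered via separate nonterminal Y: deterministic
Unambiguous


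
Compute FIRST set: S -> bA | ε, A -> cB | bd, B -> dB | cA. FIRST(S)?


Per alternative of S: FIRST(bA) = {b}; FIRST(ε) = {ε}
FIRST(S) = {b, ε}


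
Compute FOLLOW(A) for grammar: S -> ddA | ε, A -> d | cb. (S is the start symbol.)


$ ∈ FOLLOW(S). For each A -> αBβ: add FIRST(β)\{ε} to FOLLOW(B); if β nullable, add FOLLOW(A).
FOLLOW(A) = {$}


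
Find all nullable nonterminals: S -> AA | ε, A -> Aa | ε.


A nonterminal is nullable iff some alternative derives ε (directly, or every symbol in it is nullable)
Nullable: {A, S}


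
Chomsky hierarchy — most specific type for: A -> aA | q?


Right-linear: every RHS is a terminal or a terminal followed by one nonterminal
Classification: Type 3 (Regular)


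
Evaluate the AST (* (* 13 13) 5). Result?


Evaluate inner: (* 13 13) = 169
Evaluate root: (* 169 5) = 845
Result: 845


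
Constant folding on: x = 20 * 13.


20 * 13 = 260 at compile time
Optimized: x = 260


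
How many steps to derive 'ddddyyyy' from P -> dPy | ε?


Derivation: P => dPy => ddPyy => dddPyyy => ddddPyyyy => ddddyyyy
Steps: 5


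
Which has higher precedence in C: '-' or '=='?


'-' is additive (level 9); '==' is equality (level 6)
Higher level binds tighter
'-' has higher precedence than '=='


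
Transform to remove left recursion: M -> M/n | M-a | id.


Left-recursive alternatives: M/n, M-a; non-recursive: id
Introduce M': M -> idM', M' -> /nM' | -aM' | ε


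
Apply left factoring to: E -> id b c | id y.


Common prefix: 'id'
Factored: E -> id E', E' -> b c | y


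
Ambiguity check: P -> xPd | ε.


balanced x^n…d^n: each string has a unique parse
Unambiguous


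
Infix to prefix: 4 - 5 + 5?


left-to-right (same/higher precedence on left): tree is (+ (- 4 5) 5)
Prefix: + - 4 5 5


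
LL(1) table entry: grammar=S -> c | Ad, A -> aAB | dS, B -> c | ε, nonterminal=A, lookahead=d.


For [A, d]: 'd' ∈ FIRST(dS)
Entry: A -> dS


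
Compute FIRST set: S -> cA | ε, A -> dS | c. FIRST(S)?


Per alternative of S: FIRST(cA) = {c}; FIRST(ε) = {ε}
FIRST(S) = {c, ε}


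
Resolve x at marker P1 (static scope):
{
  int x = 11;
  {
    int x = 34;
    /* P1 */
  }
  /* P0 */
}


x declared in the same block as P1
x = 34


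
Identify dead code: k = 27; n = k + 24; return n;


k is read by n's definition; n is returned
No dead code


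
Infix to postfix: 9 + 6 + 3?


Left to right (same or higher precedence on left)
Postfix: 9 6 + 3 +


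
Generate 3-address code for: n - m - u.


Break into single-operator statements:
t1 = n - m
t2 = t1 - u


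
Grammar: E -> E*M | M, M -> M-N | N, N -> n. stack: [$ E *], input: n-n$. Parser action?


no handle ('E*' is not any RHS); shift 'n'
Action: shift


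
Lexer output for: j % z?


Scan left to right, longest-match per lexeme
Tokens: ID(j), OP(%), ID(z)


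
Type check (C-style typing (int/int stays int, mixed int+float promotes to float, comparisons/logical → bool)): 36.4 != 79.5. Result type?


Operand types: float != float
Rule: comparison yields bool
Result type: bool


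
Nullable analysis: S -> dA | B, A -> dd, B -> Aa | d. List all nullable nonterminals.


A nonterminal is nullable iff some alternative derives ε (directly, or every symbol in it is nullable)
Nullable: {}


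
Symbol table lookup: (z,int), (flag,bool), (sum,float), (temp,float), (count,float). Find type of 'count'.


Lookup 'count' → type float


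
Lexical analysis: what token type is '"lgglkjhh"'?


Pattern: double-quoted sequence
Type: STRING_LITERAL


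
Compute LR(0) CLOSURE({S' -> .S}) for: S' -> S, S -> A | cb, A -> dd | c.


Start: S' -> .S
For each item with dot before a nonterminal B, add B -> .γ for every B-production
Closure: [S' -> .S, S -> .A, S -> .cb, A -> .dd, A -> .c]


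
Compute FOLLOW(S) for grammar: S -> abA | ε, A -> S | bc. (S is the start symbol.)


$ ∈ FOLLOW(S). For each A -> αBβ: add FIRST(β)\{ε} to FOLLOW(B); if β nullable, add FOLLOW(A).
FOLLOW(S) = {$}


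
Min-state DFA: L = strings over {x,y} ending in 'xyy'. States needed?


Track the longest suffix of input matching a prefix of 'xyy': 4 classes (prefixes of length 0..3)
Minimal DFA: 4 states


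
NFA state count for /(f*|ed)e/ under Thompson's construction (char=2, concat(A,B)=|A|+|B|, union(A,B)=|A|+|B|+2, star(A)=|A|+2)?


Syntax tree has 4 char leaf(s), 1 union(s), 1 star(s)
chars contribute 4×2 = 8; each union adds +2; each star adds +2
Total: 8 + 2 + 2 = 12 states


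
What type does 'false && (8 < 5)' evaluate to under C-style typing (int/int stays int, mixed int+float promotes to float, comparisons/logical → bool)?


Operand types: bool && bool
Rule: logical operators take bool operands and yield bool
Result type: bool


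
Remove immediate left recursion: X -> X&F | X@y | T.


Left-recursive alternatives: X&F, X@y; non-recursive: T
Introduce X': X -> TX', X' -> &FX' | @yX' | ε


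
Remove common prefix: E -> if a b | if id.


Common prefix: 'if'
Factored: E -> if E', E' -> a b | id


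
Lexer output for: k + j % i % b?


Scan left to right, longest-match per lexeme
Tokens: ID(k), OP(+), ID(j), OP(%), ID(i), OP(%), ID(b)


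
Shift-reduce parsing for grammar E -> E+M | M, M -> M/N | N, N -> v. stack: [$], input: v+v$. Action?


no handle on stack; shift 'v'
Action: shift


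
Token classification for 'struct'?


Pattern: reserved word
Type: KEYWORD


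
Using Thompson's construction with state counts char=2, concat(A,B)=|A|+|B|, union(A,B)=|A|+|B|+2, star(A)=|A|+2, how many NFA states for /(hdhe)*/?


Syntax tree has 4 char leaf(s), 0 union(s), 1 star(s)
chars contribute 4×2 = 8; each union adds +2; each star adds +2
Total: 8 + 0 + 2 = 10 states


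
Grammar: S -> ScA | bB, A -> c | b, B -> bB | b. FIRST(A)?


Per alternative of A: FIRST(c) = {c}; FIRST(b) = {b}
FIRST(A) = {b, c}


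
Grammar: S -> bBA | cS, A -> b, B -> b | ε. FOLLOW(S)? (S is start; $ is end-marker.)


$ ∈ FOLLOW(S). For each A -> αBβ: add FIRST(β)\{ε} to FOLLOW(B); if β nullable, add FOLLOW(A).
FOLLOW(S) = {$}


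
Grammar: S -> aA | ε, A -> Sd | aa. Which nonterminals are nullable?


A nonterminal is nullable iff some alternative derives ε (directly, or every symbol in it is nullable)
Nullable: {S}


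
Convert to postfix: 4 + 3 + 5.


Left to right (same or higher precedence on left)
Postfix: 4 3 + 5 +


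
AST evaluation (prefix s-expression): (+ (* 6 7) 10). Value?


Evaluate inner: (* 6 7) = 42
Evaluate root: (+ 42 10) = 52
Result: 52


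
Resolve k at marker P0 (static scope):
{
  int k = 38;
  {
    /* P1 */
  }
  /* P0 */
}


k declared in the same block as P0
k = 38


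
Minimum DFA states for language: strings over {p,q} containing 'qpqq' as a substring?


KMP-style automaton: 4 progress states + 1 absorbing accept = 5
Minimal DFA: 5 states


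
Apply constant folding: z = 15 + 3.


15 + 3 = 18 at compile time
Optimized: z = 18


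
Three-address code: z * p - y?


Break into single-operator statements:
t1 = z * p
t2 = t1 - y


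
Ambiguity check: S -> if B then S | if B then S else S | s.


dangling else: 'if B then if B then s else s' parses two ways
Ambiguous


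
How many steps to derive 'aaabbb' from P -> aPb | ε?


Derivation: P => aPb => aaPbb => aaaPbbb => aaabbb
Steps: 4


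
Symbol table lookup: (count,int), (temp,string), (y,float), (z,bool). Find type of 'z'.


Lookup 'z' → type bool


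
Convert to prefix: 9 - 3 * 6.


'*' binds tighter: tree is (- 9 (* 3 6))
Prefix: - 9 * 3 6


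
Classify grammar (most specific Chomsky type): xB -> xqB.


LHS has context (more than one symbol) and |LHS| ≤ |RHS|
Classification: Type 1 (Context-Sensitive)


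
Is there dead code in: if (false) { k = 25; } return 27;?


condition is constant false, so the whole block is unreachable
Dead: 'if (false) { k = 25; }'


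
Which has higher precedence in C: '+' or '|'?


'+' is additive (level 9); '|' is bitwise OR (level 3)
Higher level binds tighter
'+' has higher precedence than '|'


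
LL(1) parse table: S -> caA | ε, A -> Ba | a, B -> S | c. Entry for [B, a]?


For [B, a]: S is nullable and 'a' ∈ FOLLOW(B)
Entry: B -> S


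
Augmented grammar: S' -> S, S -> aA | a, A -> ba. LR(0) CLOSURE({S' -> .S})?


Start: S' -> .S
For each item with dot before a nonterminal B, add B -> .γ for every B-production
Closure: [S' -> .S, S -> .aA, S -> .a]


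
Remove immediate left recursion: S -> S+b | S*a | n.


Left-recursive alternatives: S+b, S*a; non-recursive: n
Introduce S': S -> nS', S' -> +bS' | *aS' | ε


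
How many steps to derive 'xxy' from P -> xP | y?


Derivation: P => xP => xxP => xxy
Steps: 3


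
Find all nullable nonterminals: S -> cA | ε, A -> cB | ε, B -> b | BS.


A nonterminal is nullable iff some alternative derives ε (directly, or every symbol in it is nullable)
Nullable: {A, S}


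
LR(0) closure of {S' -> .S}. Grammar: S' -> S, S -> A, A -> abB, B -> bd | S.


Start: S' -> .S
For each item with dot before a nonterminal B, add B -> .γ for every B-production
Closure: [S' -> .S, S -> .A, A -> .abB]


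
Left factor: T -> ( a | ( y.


Common prefix: '('
Factored: T -> ( T', T' -> a | y


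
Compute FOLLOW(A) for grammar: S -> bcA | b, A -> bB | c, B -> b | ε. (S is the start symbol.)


$ ∈ FOLLOW(S). For each A -> αBβ: add FIRST(β)\{ε} to FOLLOW(B); if β nullable, add FOLLOW(A).
FOLLOW(A) = {$}


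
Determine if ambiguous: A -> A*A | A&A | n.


'n*n&n' has two parse trees (no precedence encoded between * and &)
Ambiguous


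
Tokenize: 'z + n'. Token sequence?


Scan left to right, longest-match per lexeme
Tokens: ID(z), OP(+), ID(n)


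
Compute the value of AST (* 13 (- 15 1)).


Evaluate inner: (- 15 1) = 14
Evaluate root: (* 13 14) = 182
Result: 182


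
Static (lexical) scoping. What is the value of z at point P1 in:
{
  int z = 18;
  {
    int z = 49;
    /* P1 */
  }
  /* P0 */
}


z declared in the same block as P1
z = 49


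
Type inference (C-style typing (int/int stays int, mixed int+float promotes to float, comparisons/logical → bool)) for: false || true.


Operand types: bool || bool
Rule: logical operators take bool operands and yield bool
Result type: bool


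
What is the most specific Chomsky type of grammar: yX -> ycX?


LHS has context (more than one symbol) and |LHS| ≤ |RHS|
Classification: Type 1 (Context-Sensitive)


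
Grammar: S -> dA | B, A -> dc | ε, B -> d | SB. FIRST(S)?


Per alternative of S: FIRST(dA) = {d}; FIRST(B) = {d}
FIRST(S) = {d}


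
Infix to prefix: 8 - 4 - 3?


left-to-right (same/higher precedence on left): tree is (- (- 8 4) 3)
Prefix: - - 8 4 3


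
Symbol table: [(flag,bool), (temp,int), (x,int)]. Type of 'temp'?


Lookup 'temp' → type int


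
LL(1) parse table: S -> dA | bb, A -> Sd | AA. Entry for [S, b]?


For [S, b]: 'b' ∈ FIRST(bb)
Entry: S -> bb


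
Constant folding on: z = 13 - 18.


13 - 18 = -5 at compile time
Optimized: z = -5


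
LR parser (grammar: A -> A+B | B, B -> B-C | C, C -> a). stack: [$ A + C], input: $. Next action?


'C' (not preceded by B-) is the handle for B -> C
Action: reduce (B -> C)


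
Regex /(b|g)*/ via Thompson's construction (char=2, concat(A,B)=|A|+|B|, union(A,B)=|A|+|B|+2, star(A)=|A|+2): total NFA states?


Syntax tree has 2 char leaf(s), 1 union(s), 1 star(s)
chars contribute 2×2 = 4; each union adds +2; each star adds +2
Total: 4 + 2 + 2 = 8 states


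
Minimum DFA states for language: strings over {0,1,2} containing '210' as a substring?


KMP-style automaton: 3 progress states + 1 absorbing accept = 4
Minimal DFA: 4 states


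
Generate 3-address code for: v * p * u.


Break into single-operator statements:
t1 = v * p
t2 = t1 * u


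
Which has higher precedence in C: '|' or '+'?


'+' is additive (level 9); '|' is bitwise OR (level 3)
Higher level binds tighter
'+' has higher precedence than '|'


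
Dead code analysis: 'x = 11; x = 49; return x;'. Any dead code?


first assignment to x is overwritten before any read
Dead: 'x = 11'


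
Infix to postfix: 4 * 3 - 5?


Left to right (same or higher precedence on left)
Postfix: 4 3 * 5 -


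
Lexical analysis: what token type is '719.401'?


Pattern: digits with a decimal point
Type: FLOAT_LITERAL


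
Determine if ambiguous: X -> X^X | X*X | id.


'id^id*id' has two parse trees (no precedence encoded between ^ and *)
Ambiguous


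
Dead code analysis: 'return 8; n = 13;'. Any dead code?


statement follows a return and is unreachable
Dead: 'n = 13'


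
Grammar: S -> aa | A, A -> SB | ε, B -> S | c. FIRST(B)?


Per alternative of B: FIRST(S) = {a, c, ε}; FIRST(c) = {c}
FIRST(B) = {a, c, ε}


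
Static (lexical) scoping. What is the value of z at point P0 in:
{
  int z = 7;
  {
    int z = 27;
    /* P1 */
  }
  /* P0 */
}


z declared in the same block as P0
z = 7


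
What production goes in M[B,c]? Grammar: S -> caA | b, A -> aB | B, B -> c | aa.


For [B, c]: 'c' ∈ FIRST(c)
Entry: B -> c


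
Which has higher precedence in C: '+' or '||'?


'+' is additive (level 9); '||' is logical OR (level 1)
Higher level binds tighter
'+' has higher precedence than '||'


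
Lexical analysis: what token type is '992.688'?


Pattern: digits with a decimal point
Type: FLOAT_LITERAL


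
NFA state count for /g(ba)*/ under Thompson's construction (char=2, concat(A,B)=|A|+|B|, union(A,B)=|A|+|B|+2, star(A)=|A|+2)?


Syntax tree has 3 char leaf(s), 0 union(s), 1 star(s)
chars contribute 3×2 = 6; each union adds +2; each star adds +2
Total: 6 + 0 + 2 = 8 states


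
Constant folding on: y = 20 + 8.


20 + 8 = 28 at compile time
Optimized: y = 28


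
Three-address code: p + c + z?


Break into single-operator statements:
t1 = p + c
t2 = t1 + z


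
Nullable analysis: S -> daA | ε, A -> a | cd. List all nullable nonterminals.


A nonterminal is nullable iff some alternative derives ε (directly, or every symbol in it is nullable)
Nullable: {S}


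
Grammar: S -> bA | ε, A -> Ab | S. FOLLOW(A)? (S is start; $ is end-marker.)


$ ∈ FOLLOW(S). For each A -> αBβ: add FIRST(β)\{ε} to FOLLOW(B); if β nullable, add FOLLOW(A).
FOLLOW(A) = {$, b}


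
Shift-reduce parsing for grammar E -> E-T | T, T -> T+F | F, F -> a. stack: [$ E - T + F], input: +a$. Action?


handle 'T+F' on top
Action: reduce (T -> T+F)


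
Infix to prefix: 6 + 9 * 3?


'*' binds tighter: tree is (+ 6 (* 9 3))
Prefix: + 6 * 9 3


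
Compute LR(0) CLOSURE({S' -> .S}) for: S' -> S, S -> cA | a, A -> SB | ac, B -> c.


Start: S' -> .S
For each item with dot before a nonterminal B, add B -> .γ for every B-production
Closure: [S' -> .S, S -> .cA, S -> .a]


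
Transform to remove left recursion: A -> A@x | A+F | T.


Left-recursive alternatives: A@x, A+F; non-recursive: T
Introduce A': A -> TA', A' -> @xA' | +FA' | ε


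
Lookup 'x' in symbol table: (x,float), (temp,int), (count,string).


Lookup 'x' → type float


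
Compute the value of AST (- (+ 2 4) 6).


Evaluate inner: (+ 2 4) = 6
Evaluate root: (- 6 6) = 0
Result: 0


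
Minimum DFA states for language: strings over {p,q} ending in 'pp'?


Track the longest suffix of input matching a prefix of 'pp': 3 classes (prefixes of length 0..2)
Minimal DFA: 3 states


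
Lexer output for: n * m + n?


Scan left to right, longest-match per lexeme
Tokens: ID(n), OP(*), ID(m), OP(+), ID(n)


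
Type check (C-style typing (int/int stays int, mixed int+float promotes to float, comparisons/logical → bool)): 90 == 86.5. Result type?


Operand types: int == float
Rule: comparison yields bool
Result type: bool


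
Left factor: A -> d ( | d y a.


Common prefix: 'd'
Factored: A -> d A', A' -> ( | y a


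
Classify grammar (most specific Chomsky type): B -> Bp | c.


Left-linear: every RHS is a terminal or one nonterminal followed by a terminal
Classification: Type 3 (Regular)


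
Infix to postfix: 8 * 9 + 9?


Left to right (same or higher precedence on left)
Postfix: 8 9 * 9 +


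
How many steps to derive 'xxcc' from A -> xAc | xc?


Derivation: A => xAc => xxcc
Steps: 2


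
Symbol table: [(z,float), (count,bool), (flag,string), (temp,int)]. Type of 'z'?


Lookup 'z' → type float


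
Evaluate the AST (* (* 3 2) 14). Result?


Evaluate inner: (* 3 2) = 6
Evaluate root: (* 6 14) = 84
Result: 84


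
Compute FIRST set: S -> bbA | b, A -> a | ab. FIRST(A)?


Per alternative of A: FIRST(a) = {a}; FIRST(ab) = {a}
FIRST(A) = {a}


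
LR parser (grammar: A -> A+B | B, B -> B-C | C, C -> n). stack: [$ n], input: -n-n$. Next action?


'n' on top is the handle for C -> n
Action: reduce (C -> n)


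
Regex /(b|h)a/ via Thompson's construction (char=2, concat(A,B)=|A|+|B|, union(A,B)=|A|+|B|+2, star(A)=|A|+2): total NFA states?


Syntax tree has 3 char leaf(s), 1 union(s), 0 star(s)
chars contribute 3×2 = 6; each union adds +2; each star adds +2
Total: 6 + 2 + 0 = 8 states


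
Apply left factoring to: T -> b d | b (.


Common prefix: 'b'
Factored: T -> b T', T' -> d | (


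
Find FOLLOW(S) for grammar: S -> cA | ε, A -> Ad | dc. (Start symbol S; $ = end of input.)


$ ∈ FOLLOW(S). For each A -> αBβ: add FIRST(β)\{ε} to FOLLOW(B); if β nullable, add FOLLOW(A).
FOLLOW(S) = {$}


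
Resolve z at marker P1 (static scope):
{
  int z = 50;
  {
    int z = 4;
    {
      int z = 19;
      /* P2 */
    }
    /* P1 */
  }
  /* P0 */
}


z declared in the same block as P1
z = 4


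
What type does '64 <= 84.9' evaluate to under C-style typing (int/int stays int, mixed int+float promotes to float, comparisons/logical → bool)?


Operand types: int <= float
Rule: comparison yields bool
Result type: bool


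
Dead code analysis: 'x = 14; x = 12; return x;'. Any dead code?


first assignment to x is overwritten before any read
Dead: 'x = 14'


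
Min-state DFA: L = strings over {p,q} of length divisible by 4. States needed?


Track length mod 4: states 0..3, accept at 0
Minimal DFA: 4 states


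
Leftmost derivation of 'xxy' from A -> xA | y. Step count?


Derivation: A => xA => xxA => xxy
Steps: 3


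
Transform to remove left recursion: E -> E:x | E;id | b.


Left-recursive alternatives: E:x, E;id; non-recursive: b
Introduce E': E -> bE', E' -> :xE' | ;idE' | ε


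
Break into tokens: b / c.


Scan left to right, longest-match per lexeme
Tokens: ID(b), OP(/), ID(c)


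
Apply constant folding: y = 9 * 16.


9 * 16 = 144 at compile time
Optimized: y = 144


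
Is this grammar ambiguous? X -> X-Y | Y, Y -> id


precedence layered via separate nonterminal Y: deterministic
Unambiguous


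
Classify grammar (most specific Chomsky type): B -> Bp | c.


Left-linear: every RHS is a terminal or one nonterminal followed by a terminal
Classification: Type 3 (Regular)


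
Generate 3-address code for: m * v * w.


Break into single-operator statements:
t1 = m * v
t2 = t1 * w


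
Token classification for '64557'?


Pattern: digits only
Type: INTEGER_LITERAL


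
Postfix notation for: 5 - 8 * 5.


* has higher precedence, evaluate 8*5 first
Postfix: 5 8 5 * -


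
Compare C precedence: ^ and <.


'<' is relational (level 7); '^' is bitwise XOR (level 4)
Higher level binds tighter
'<' has higher precedence than '^'


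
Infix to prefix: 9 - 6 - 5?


left-to-right (same/higher precedence on left): tree is (- (- 9 6) 5)
Prefix: - - 9 6 5


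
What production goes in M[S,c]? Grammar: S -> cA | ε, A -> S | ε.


For [S, c]: 'c' ∈ FIRST(cA)
Entry: S -> cA


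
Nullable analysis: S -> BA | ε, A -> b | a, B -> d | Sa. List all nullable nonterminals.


A nonterminal is nullable iff some alternative derives ε (directly, or every symbol in it is nullable)
Nullable: {S}


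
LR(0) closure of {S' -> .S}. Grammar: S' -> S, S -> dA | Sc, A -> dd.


Start: S' -> .S
For each item with dot before a nonterminal B, add B -> .γ for every B-production
Closure: [S' -> .S, S -> .dA, S -> .Sc]


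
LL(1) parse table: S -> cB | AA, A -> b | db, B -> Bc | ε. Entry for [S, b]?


For [S, b]: 'b' ∈ FIRST(AA)
Entry: S -> AA


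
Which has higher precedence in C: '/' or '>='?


'/' is multiplicative (level 10); '>=' is relational (level 7)
Higher level binds tighter
'/' has higher precedence than '>='


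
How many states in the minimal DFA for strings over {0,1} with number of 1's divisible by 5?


Track (count of 1) mod 5: states 0..4, accept at 0
Minimal DFA: 5 states


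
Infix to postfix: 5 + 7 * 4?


* has higher precedence, evaluate 7*4 first
Postfix: 5 7 4 * +


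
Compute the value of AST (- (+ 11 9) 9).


Evaluate inner: (+ 11 9) = 20
Evaluate root: (- 20 9) = 11
Result: 11


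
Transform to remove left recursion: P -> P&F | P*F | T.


Left-recursive alternatives: P&F, P*F; non-recursive: T
Introduce P': P -> TP', P' -> &FP' | *FP' | ε


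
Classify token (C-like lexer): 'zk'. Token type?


Pattern: letter/underscore followed by alphanumerics, not a keyword
Type: IDENTIFIER


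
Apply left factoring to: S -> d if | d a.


Common prefix: 'd'
Factored: S -> d S', S' -> if | a


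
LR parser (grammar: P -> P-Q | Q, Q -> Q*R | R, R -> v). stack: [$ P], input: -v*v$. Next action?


shift '-' to continue P -> P-Q
Action: shift


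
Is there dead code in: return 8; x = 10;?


statement follows a return and is unreachable
Dead: 'x = 10'


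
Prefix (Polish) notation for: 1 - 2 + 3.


left-to-right (same/higher precedence on left): tree is (+ (- 1 2) 3)
Prefix: + - 1 2 3


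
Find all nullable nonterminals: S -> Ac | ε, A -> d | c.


A nonterminal is nullable iff some alternative derives ε (directly, or every symbol in it is nullable)
Nullable: {S}


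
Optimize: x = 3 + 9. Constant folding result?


3 + 9 = 12 at compile time
Optimized: x = 12


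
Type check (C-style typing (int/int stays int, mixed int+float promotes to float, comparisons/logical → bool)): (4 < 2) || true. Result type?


Operand types: bool || bool
Rule: logical operators take bool operands and yield bool
Result type: bool


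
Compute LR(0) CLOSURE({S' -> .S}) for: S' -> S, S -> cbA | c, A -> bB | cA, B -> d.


Start: S' -> .S
For each item with dot before a nonterminal B, add B -> .γ for every B-production
Closure: [S' -> .S, S -> .cbA, S -> .c]


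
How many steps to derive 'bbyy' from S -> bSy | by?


Derivation: S => bSy => bbyy
Steps: 2


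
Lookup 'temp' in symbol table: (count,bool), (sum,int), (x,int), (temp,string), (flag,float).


Lookup 'temp' → type string


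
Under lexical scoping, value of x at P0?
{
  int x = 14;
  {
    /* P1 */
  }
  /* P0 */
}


x declared in the same block as P0
x = 14


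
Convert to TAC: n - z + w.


Break into single-operator statements:
t1 = n - z
t2 = t1 + w


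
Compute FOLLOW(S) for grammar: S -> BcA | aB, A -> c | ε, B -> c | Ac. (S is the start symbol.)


$ ∈ FOLLOW(S). For each A -> αBβ: add FIRST(β)\{ε} to FOLLOW(B); if β nullable, add FOLLOW(A).
FOLLOW(S) = {$}


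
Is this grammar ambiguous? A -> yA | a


right-linear, alternatives start with distinct terminals 'y' vs 'a': unique leftmost derivation
Unambiguous


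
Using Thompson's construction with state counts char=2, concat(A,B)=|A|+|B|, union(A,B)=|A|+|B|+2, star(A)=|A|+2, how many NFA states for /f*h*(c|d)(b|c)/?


Syntax tree has 6 char leaf(s), 2 union(s), 2 star(s)
chars contribute 6×2 = 12; each union adds +2; each star adds +2
Total: 12 + 4 + 4 = 20 states


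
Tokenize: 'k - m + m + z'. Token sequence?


Scan left to right, longest-match per lexeme
Tokens: ID(k), OP(-), ID(m), OP(+), ID(m), OP(+), ID(z)


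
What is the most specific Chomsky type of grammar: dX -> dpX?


LHS has context (more than one symbol) and |LHS| ≤ |RHS|
Classification: Type 1 (Context-Sensitive)


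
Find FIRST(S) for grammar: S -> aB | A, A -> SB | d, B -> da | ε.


Per alternative of S: FIRST(aB) = {a}; FIRST(A) = {a, d}
FIRST(S) = {a, d}


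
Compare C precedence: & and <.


'<' is relational (level 7); '&' is bitwise AND (level 5)
Higher level binds tighter
'<' has higher precedence than '&'


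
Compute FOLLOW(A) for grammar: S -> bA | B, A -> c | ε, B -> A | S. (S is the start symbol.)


$ ∈ FOLLOW(S). For each A -> αBβ: add FIRST(β)\{ε} to FOLLOW(B); if β nullable, add FOLLOW(A).
FOLLOW(A) = {$}


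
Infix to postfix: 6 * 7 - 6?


Left to right (same or higher precedence on left)
Postfix: 6 7 * 6 -


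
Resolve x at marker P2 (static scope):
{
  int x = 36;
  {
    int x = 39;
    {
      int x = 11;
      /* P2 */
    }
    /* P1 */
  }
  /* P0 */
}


x declared in the same block as P2
x = 11


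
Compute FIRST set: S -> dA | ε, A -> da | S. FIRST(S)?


Per alternative of S: FIRST(dA) = {d}; FIRST(ε) = {ε}
FIRST(S) = {d, ε}


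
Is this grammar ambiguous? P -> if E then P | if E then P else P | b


dangling else: 'if E then if E then b else b' parses two ways
Ambiguous


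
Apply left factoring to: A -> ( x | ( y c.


Common prefix: '('
Factored: A -> ( A', A' -> x | y c


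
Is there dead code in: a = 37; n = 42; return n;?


a is assigned but never read
Dead: 'a = 37'


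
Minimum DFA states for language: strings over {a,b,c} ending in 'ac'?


Track the longest suffix of input matching a prefix of 'ac': 3 classes (prefixes of length 0..2)
Minimal DFA: 3 states


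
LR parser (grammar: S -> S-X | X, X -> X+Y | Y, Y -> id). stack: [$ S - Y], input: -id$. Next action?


'Y' (not preceded by X+) is the handle for X -> Y
Action: reduce (X -> Y)


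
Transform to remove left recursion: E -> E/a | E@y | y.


Left-recursive alternatives: E/a, E@y; non-recursive: y
Introduce E': E -> yE', E' -> /aE' | @yE' | ε


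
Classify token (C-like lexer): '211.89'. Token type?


Pattern: digits with a decimal point
Type: FLOAT_LITERAL


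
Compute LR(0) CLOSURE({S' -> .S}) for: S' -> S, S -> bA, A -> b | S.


Start: S' -> .S
For each item with dot before a nonterminal B, add B -> .γ for every B-production
Closure: [S' -> .S, S -> .bA]


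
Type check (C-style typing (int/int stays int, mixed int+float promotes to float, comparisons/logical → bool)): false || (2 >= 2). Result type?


Operand types: bool || bool
Rule: logical operators take bool operands and yield bool
Result type: bool


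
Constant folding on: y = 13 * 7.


13 * 7 = 91 at compile time
Optimized: y = 91


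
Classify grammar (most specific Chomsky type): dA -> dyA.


LHS has context (more than one symbol) and |LHS| ≤ |RHS|
Classification: Type 1 (Context-Sensitive)


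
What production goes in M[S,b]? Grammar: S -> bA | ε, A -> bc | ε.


For [S, b]: 'b' ∈ FIRST(bA)
Entry: S -> bA


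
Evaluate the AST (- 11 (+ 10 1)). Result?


Evaluate inner: (+ 10 1) = 11
Evaluate root: (- 11 11) = 0
Result: 0


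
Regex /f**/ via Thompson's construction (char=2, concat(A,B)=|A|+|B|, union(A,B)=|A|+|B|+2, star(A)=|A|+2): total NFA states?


Syntax tree has 1 char leaf(s), 0 union(s), 2 star(s)
chars contribute 1×2 = 2; each union adds +2; each star adds +2
Total: 2 + 0 + 4 = 6 states


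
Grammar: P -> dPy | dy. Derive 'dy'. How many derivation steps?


Derivation: P => dy
Steps: 1


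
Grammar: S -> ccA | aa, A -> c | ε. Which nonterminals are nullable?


A nonterminal is nullable iff some alternative derives ε (directly, or every symbol in it is nullable)
Nullable: {A}


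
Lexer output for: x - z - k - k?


Scan left to right, longest-match per lexeme
Tokens: ID(x), OP(-), ID(z), OP(-), ID(k), OP(-), ID(k)


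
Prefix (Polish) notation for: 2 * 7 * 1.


left-to-right (same/higher precedence on left): tree is (* (* 2 7) 1)
Prefix: * * 2 7 1


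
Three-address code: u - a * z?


Break into single-operator statements:
t1 = a * z
t2 = u - t1


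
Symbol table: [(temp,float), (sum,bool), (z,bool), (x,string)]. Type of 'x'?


Lookup 'x' → type string
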